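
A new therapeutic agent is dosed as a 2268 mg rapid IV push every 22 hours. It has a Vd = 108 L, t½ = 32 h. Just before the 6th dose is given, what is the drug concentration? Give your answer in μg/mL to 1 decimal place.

f = (1/2)^(τ/t½) = (1/2)^(22/32) ≈ 0.6209.
C₀ = D/Vd = 2268/108 ≈ 21.000 μg/mL.
Before the 6th dose, 5 doses have been given. Superposition: Cmin = C₀·(f + f² + … + f^5).
≈ 21.000 × (0.6209 + 0.3855 + 0.2394 + 0.1486 + 0.0923) ≈ 21.000 × 1.4867 ≈ 31.221 μg/mL.

31.2 μg/mL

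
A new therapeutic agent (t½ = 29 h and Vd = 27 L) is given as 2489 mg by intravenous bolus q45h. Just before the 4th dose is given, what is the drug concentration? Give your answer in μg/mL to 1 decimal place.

45.8 μg/mL

f = (1/2)^(τ/t½) = (1/2)^(45/29) ≈ 0.3411.
C₀ = D/Vd = 2489/27 ≈ 92.185 μg/mL.
Before the 4th dose, 3 doses have been given. Superposition: Cmin = C₀·(f + f² + … + f^3).
≈ 92.185 × (0.3411 + 0.1163 + 0.0397) ≈ 92.185 × 0.4971 ≈ 45.825 μg/mL.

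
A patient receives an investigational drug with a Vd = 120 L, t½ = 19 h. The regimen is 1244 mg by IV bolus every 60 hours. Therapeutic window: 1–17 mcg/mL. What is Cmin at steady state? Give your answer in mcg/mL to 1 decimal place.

τ/t½ = 60/19 ≈ 3.1579, so fraction remaining f = (1/2)^(60/19) ≈ 0.1120.
At steady state, accumulation factor R = 1/(1 − e^(−kτ)) ≈ 1.1261.
Single-dose peak C₀ = D/Vd = 1244/120 ≈ 10.367 mcg/mL.
Steady-state peak Cmax,ss = C₀·R ≈ 10.367 × 1.1261 ≈ 11.674 mcg/mL.
Steady-state trough Cmin,ss = Cmax,ss·f ≈ 11.674 × 0.1120 ≈ 1.307 mcg/mL.
Trough 1.3 mcg/mL vs MEC 1 mcg/mL: adequate.

1.3 mcg/mL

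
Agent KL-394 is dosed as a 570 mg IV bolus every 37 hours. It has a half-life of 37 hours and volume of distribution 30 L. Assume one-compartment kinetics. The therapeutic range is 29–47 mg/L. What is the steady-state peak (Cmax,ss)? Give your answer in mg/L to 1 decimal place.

38.0 mg/L

The dosing interval is 1 half-life, so f = 2^(−1) = 0.5.
At steady state, R = 1/(1 − 0.5) = 2/1.
Single-dose peak C₀ = D/Vd = 570/30 = 19 mg/L.
Steady-state peak Cmax,ss = C₀·R = 19 × 2/1 ≈ 38.000 mg/L.
Peak 38.0 mg/L vs MTC 47 mg/L: below toxic threshold.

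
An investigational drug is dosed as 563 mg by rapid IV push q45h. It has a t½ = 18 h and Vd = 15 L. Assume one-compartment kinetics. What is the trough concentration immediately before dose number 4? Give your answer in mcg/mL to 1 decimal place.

f = (1/2)^(τ/t½) = (1/2)^(45/18) ≈ 0.1768.
C₀ = D/Vd = 563/15 ≈ 37.533 mcg/mL.
Before the 4th dose, 3 doses have been given. Superposition: Cmin = C₀·(f + f² + … + f^3).
≈ 37.533 × (0.1768 + 0.0313 + 0.0055) ≈ 37.533 × 0.2136 ≈ 8.017 mcg/mL.

8.0 mcg/mL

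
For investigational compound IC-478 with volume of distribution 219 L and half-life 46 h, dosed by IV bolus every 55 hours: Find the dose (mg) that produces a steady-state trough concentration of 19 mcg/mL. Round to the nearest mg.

5370 mg

τ/t½ = 55/46 ≈ 1.1957, so f = (1/2)^(55/46) ≈ 0.436589.
Cmin,ss = (D/Vd)·f/(1−f), so D = Cmin,ss·Vd·(1−f)/f.
D = 19 × 219 × (1−f)/f ≈ 19 × 219 × 1.29048 ≈ 5369.69 mg.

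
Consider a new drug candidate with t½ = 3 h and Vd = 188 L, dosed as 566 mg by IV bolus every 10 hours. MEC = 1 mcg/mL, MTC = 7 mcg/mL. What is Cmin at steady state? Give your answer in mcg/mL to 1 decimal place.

0.3 mcg/mL

k = ln2/t½ = ln2/3 ≈ 0.231049 h⁻¹; fraction remaining f = e^(−kτ) = e^(−0.231049×10) ≈ 0.0992.
At steady state, accumulation factor R = 1/(1 − e^(−kτ)) ≈ 1.1101.
Each bolus raises the concentration by D/Vd = 566/188 ≈ 3.011 mcg/mL.
Cmax,ss = C₀/(1 − f) ≈ 3.011/0.9008 ≈ 3.343 mcg/mL.
Steady-state trough Cmin,ss = Cmax,ss·f ≈ 3.343 × 0.0992 ≈ 0.332 mcg/mL.
Trough 0.3 mcg/mL vs MEC 1 mcg/mL: subtherapeutic.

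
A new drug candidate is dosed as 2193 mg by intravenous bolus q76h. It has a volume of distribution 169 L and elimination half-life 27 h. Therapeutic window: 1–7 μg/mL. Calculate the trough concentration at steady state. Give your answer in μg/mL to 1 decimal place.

Over one 76-h interval, 76/27 ≈ 2.8148 half-lives elapse, leaving f ≈ 0.1421 of each dose.
At steady state, accumulation factor R = 1/(1 − e^(−kτ)) ≈ 1.1656.
Each bolus raises the concentration by D/Vd = 2193/169 ≈ 12.976 μg/mL.
Cmax,ss = C₀/(1 − f) ≈ 12.976/0.8579 ≈ 15.125 μg/mL.
One interval later, Cmin,ss = Cmax,ss·e^(−kτ) ≈ 15.125 × 0.1421 ≈ 2.149 μg/mL.
Trough 2.1 μg/mL vs MEC 1 μg/mL: adequate.

2.1 μg/mL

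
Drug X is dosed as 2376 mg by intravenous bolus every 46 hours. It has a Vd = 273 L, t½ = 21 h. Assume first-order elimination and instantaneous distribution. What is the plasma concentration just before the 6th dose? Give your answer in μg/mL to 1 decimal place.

2.4 μg/mL

f = (1/2)^(τ/t½) = (1/2)^(46/21) ≈ 0.2191.
C₀ = D/Vd = 2376/273 ≈ 8.703 μg/mL.
Before the 6th dose, 5 doses have been given. Superposition: Cmin = C₀·(f + f² + … + f^5).
≈ 8.703 × (0.2191 + 0.0480 + 0.0105 + 0.0023 + 0.0005) ≈ 8.703 × 0.2804 ≈ 2.440 μg/mL.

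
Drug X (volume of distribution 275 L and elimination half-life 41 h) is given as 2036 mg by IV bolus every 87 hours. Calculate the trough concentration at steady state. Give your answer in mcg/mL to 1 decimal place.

k = ln2/t½ = ln2/41 ≈ 0.016906 h⁻¹; fraction remaining f = e^(−kτ) = e^(−0.016906×87) ≈ 0.2297.
At steady state, accumulation factor R = 1/(1 − e^(−kτ)) ≈ 1.2982.
Each bolus raises the concentration by D/Vd = 2036/275 ≈ 7.404 mcg/mL.
Steady-state peak Cmax,ss = C₀·R ≈ 7.404 × 1.2982 ≈ 9.612 mcg/mL.
One interval later, Cmin,ss = Cmax,ss·e^(−kτ) ≈ 9.612 × 0.2297 ≈ 2.208 mcg/mL.

2.2 mcg/mL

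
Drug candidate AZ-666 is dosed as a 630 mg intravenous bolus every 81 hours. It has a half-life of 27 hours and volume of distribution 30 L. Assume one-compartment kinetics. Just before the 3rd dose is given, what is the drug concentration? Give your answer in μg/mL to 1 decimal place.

3.0 μg/mL

f = (1/2)^(τ/t½) = (1/2)^(81/27) ≈ 0.1250.
C₀ = D/Vd = 630/30 ≈ 21.000 μg/mL.
Before the 3rd dose, 2 doses have been given. Superposition: Cmin = C₀·(f + f²).
≈ 21.000 × (0.1250 + 0.0156) ≈ 21.000 × 0.1406 ≈ 2.953 μg/mL.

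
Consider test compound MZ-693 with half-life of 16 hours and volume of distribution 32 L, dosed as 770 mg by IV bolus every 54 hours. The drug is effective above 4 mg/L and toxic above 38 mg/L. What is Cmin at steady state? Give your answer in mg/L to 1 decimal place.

τ/t½ = 54/16 ≈ 3.375, so fraction remaining f = (1/2)^(54/16) ≈ 0.0964.
Single-dose peak C₀ = D/Vd = 770/32 ≈ 24.062 mg/L.
Steady-state trough Cmin,ss = C₀·f/(1−f) ≈ 24.062 × 0.0964/0.9036 ≈ 2.567 mg/L.
Trough 2.6 mg/L vs MEC 4 mg/L: subtherapeutic.

2.6 mg/L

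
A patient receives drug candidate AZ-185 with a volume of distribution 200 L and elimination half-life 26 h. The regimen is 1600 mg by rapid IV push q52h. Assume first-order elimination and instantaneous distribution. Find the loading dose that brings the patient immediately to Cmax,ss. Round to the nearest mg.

f = (1/2)^(52/26) ≈ 0.250000; accumulation ratio R = 1/(1−f) ≈ 1.33333.
Loading dose to hit Cmax,ss on first dose: D_load = D_maint·R ≈ 1600 × 1.33333 ≈ 2133.33 mg.

2133 mg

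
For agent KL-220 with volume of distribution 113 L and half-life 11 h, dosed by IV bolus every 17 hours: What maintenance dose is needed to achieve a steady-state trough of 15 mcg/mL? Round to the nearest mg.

τ/t½ = 17/11 ≈ 1.5455, so f = (1/2)^(17/11) ≈ 0.342588.
Cmin,ss = (D/Vd)·f/(1−f), so D = Cmin,ss·Vd·(1−f)/f.
D = 15 × 113 × (1−f)/f ≈ 15 × 113 × 1.91896 ≈ 3252.64 mg.

3253 mg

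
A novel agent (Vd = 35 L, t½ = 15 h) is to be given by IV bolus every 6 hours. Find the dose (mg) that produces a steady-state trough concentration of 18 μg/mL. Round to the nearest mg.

τ/t½ = 6/15 ≈ 0.4, so f = (1/2)^(6/15) ≈ 0.757858.
Cmin,ss = (D/Vd)·f/(1−f), so D = Cmin,ss·Vd·(1−f)/f.
D = 18 × 35 × (1−f)/f ≈ 18 × 35 × 0.31951 ≈ 201.29 mg.

201 mg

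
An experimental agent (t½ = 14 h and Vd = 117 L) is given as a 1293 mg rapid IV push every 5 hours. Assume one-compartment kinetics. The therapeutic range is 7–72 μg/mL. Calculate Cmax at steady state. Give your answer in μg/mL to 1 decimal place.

Over one 5-h interval, 5/14 ≈ 0.35714 half-lives elapse, leaving f ≈ 0.7807 of each dose.
At steady state, accumulation factor R = 1/(1 − e^(−kτ)) ≈ 4.5600.
Each bolus raises the concentration by D/Vd = 1293/117 ≈ 11.051 μg/mL.
Steady-state peak Cmax,ss = C₀·R ≈ 11.051 × 4.5600 ≈ 50.393 μg/mL.
Peak 50.4 μg/mL vs MTC 72 μg/mL: below toxic threshold.

50.4 μg/mL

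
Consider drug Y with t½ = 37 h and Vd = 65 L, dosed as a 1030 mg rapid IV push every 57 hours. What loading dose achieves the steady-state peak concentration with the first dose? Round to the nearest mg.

1570 mg

f = (1/2)^(57/37) ≈ 0.343757; accumulation ratio R = 1/(1−f) ≈ 1.52383.
Loading dose to hit Cmax,ss on first dose: D_load = D_maint·R ≈ 1030 × 1.52383 ≈ 1569.54 mg.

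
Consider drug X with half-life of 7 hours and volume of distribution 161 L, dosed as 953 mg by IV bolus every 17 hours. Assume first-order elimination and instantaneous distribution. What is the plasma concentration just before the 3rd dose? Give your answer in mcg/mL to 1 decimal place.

1.3 mcg/mL

f = (1/2)^(τ/t½) = (1/2)^(17/7) ≈ 0.1857.
C₀ = D/Vd = 953/161 ≈ 5.919 mcg/mL.
Before the 3rd dose, 2 doses have been given. Superposition: Cmin = C₀·(f + f²).
≈ 5.919 × (0.1857 + 0.0345) ≈ 5.919 × 0.2202 ≈ 1.303 mcg/mL.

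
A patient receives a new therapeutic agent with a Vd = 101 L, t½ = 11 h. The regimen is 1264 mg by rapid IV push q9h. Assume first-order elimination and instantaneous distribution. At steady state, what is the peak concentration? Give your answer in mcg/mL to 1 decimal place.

k = ln2/t½ = ln2/11 ≈ 0.063013 h⁻¹; fraction remaining f = e^(−kτ) = e^(−0.063013×9) ≈ 0.5672.
At steady state, accumulation factor R = 1/(1 − e^(−kτ)) ≈ 2.3105.
Single-dose peak C₀ = D/Vd = 1264/101 ≈ 12.515 mcg/mL.
Steady-state peak Cmax,ss = C₀·R ≈ 12.515 × 2.3105 ≈ 28.916 mcg/mL.

28.9 mcg/mL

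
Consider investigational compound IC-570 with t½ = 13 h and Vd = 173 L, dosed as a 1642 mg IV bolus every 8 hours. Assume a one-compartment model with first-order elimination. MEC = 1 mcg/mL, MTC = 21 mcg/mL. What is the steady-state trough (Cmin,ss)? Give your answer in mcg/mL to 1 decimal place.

τ/t½ = 8/13 ≈ 0.61538, so fraction remaining f = (1/2)^(8/13) ≈ 0.6528.
Each bolus raises the concentration by D/Vd = 1642/173 ≈ 9.491 mcg/mL.
Steady-state trough Cmin,ss = C₀·f/(1−f) ≈ 9.491 × 0.6528/0.3472 ≈ 17.845 mcg/mL.
Trough 17.8 mcg/mL vs MEC 1 mcg/mL: adequate.

17.8 mcg/mL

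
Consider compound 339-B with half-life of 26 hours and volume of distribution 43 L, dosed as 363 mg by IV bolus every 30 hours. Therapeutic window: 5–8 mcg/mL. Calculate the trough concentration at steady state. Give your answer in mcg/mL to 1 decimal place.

Over one 30-h interval, 30/26 ≈ 1.1538 half-lives elapse, leaving f ≈ 0.4494 of each dose.
Accumulation ratio R = 1/(1 − f) ≈ 1/0.5506 ≈ 1.8162.
Single-dose peak C₀ = D/Vd = 363/43 ≈ 8.442 mcg/mL.
Cmax,ss = C₀/(1 − f) ≈ 8.442/0.5506 ≈ 15.332 mcg/mL.
One interval later, Cmin,ss = Cmax,ss·e^(−kτ) ≈ 15.332 × 0.4494 ≈ 6.890 mcg/mL.
Trough 6.9 mcg/mL vs MEC 5 mcg/mL: adequate.

6.9 mcg/mL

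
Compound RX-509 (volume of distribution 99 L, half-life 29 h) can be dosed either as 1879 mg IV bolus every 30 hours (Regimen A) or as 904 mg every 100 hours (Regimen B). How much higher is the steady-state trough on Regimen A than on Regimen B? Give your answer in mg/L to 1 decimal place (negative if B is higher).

17.2 mg/L

Regimen A: f = (1/2)^(30/29) ≈ 0.4882; Cmin,ss = (1879/99)·f/(1−f) ≈ 18.105 mg/L.
Regimen B: f = (1/2)^(100/29) ≈ 0.0916; Cmin,ss = (904/99)·f/(1−f) ≈ 0.921 mg/L.
Difference ≈ 18.105 − 0.921 ≈ 17.184 mg/L.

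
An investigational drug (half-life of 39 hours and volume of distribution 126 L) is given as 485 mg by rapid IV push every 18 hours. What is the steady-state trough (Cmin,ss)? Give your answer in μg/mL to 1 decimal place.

10.2 μg/mL

k = ln2/t½ = ln2/39 ≈ 0.017773 h⁻¹; fraction remaining f = e^(−kτ) = e^(−0.017773×18) ≈ 0.7262.
Accumulation ratio R = 1/(1 − f) ≈ 1/0.2738 ≈ 3.6523.
Single-dose peak C₀ = D/Vd = 485/126 ≈ 3.849 μg/mL.
Cmax,ss = C₀/(1 − f) ≈ 3.849/0.2738 ≈ 14.058 μg/mL.
Steady-state trough Cmin,ss = Cmax,ss·f ≈ 14.058 × 0.7262 ≈ 10.209 μg/mL.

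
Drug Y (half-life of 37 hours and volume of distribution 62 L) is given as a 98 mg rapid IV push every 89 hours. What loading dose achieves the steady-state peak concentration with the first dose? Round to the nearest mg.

f = (1/2)^(89/37) ≈ 0.188756; accumulation ratio R = 1/(1−f) ≈ 1.23267.
Loading dose to hit Cmax,ss on first dose: D_load = D_maint·R ≈ 98 × 1.23267 ≈ 120.80 mg.

121 mg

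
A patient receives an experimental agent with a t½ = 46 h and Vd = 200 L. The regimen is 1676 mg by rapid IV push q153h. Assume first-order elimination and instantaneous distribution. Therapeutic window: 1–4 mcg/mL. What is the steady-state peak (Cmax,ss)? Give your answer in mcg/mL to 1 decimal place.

τ/t½ = 153/46 ≈ 3.3261, so fraction remaining f = (1/2)^(153/46) ≈ 0.0997.
At steady state, accumulation factor R = 1/(1 − e^(−kτ)) ≈ 1.1107.
Each bolus raises the concentration by D/Vd = 1676/200 ≈ 8.380 mcg/mL.
Steady-state peak Cmax,ss = C₀·R ≈ 8.380 × 1.1107 ≈ 9.308 mcg/mL.
Peak 9.3 mcg/mL vs MTC 4 mcg/mL: exceeds toxic threshold.

9.3 mcg/mL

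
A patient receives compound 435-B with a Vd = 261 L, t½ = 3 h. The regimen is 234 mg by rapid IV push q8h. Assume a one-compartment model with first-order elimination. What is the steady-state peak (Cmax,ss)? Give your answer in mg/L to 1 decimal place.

k = ln2/t½ = ln2/3 ≈ 0.231049 h⁻¹; fraction remaining f = e^(−kτ) = e^(−0.231049×8) ≈ 0.1575.
Accumulation ratio R = 1/(1 − f) ≈ 1/0.8425 ≈ 1.1869.
Each bolus raises the concentration by D/Vd = 234/261 ≈ 0.897 mg/L.
Cmax,ss = C₀/(1 − f) ≈ 0.897/0.8425 ≈ 1.065 mg/L.

1.1 mg/L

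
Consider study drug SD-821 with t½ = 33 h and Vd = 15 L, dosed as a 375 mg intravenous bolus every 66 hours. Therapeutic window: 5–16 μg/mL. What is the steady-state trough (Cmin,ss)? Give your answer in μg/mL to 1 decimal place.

τ = 66 h = 2 half-lives, so f = (1/2)^2 = 0.25.
At steady state, R = 1/(1 − 0.25) = 4/3.
Single-dose peak C₀ = D/Vd = 375/15 = 25 μg/mL.
Steady-state peak Cmax,ss = C₀·R = 25 × 4/3 ≈ 33.333 μg/mL.
Steady-state trough Cmin,ss = Cmax,ss·f ≈ 33.333 × 0.25 ≈ 8.333 μg/mL.
Trough 8.3 μg/mL vs MEC 5 μg/mL: adequate.

8.3 μg/mL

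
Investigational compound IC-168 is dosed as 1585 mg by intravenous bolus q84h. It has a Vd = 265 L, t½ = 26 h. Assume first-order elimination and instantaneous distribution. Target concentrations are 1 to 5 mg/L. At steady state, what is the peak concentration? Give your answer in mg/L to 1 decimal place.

6.7 mg/L

Over one 84-h interval, 84/26 ≈ 3.2308 half-lives elapse, leaving f ≈ 0.1065 of each dose.
Accumulation ratio R = 1/(1 − f) ≈ 1/0.8935 ≈ 1.1192.
Single-dose peak C₀ = D/Vd = 1585/265 ≈ 5.981 mg/L.
Steady-state peak Cmax,ss = C₀·R ≈ 5.981 × 1.1192 ≈ 6.694 mg/L.
Peak 6.7 mg/L vs MTC 5 mg/L: exceeds toxic threshold.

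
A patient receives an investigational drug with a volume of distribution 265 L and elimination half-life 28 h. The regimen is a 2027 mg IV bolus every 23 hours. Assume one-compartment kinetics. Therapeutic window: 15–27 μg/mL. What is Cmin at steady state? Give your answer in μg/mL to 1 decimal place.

10.0 μg/mL

τ/t½ = 23/28 ≈ 0.82143, so fraction remaining f = (1/2)^(23/28) ≈ 0.5659.
Single-dose peak C₀ = D/Vd = 2027/265 ≈ 7.649 μg/mL.
Steady-state trough Cmin,ss = C₀·f/(1−f) ≈ 7.649 × 0.5659/0.4341 ≈ 9.971 μg/mL.
Trough 10.0 μg/mL vs MEC 15 μg/mL: subtherapeutic.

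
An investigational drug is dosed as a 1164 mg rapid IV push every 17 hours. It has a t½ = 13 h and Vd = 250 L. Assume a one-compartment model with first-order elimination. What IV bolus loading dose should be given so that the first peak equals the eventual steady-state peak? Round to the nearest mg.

1953 mg

f = (1/2)^(17/13) ≈ 0.403967; accumulation ratio R = 1/(1−f) ≈ 1.67776.
Loading dose to hit Cmax,ss on first dose: D_load = D_maint·R ≈ 1164 × 1.67776 ≈ 1952.91 mg.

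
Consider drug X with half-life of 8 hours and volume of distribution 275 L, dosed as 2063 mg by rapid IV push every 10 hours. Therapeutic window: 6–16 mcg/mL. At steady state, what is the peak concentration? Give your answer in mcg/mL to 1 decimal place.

k = ln2/t½ = ln2/8 ≈ 0.086643 h⁻¹; fraction remaining f = e^(−kτ) = e^(−0.086643×10) ≈ 0.4204.
At steady state, accumulation factor R = 1/(1 − e^(−kτ)) ≈ 1.7253.
Each bolus raises the concentration by D/Vd = 2063/275 ≈ 7.502 mcg/mL.
Steady-state peak Cmax,ss = C₀·R ≈ 7.502 × 1.7253 ≈ 12.943 mcg/mL.
Peak 12.9 mcg/mL vs MTC 16 mcg/mL: below toxic threshold.

12.9 mcg/mL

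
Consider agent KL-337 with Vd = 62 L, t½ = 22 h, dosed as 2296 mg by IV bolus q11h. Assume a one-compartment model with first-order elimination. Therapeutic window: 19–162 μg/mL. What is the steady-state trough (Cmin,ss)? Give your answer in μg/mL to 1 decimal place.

τ/t½ = 11/22 ≈ 0.5, so fraction remaining f = (1/2)^(11/22) ≈ 0.7071.
Accumulation ratio R = 1/(1 − f) ≈ 1/0.2929 ≈ 3.4141.
Each bolus raises the concentration by D/Vd = 2296/62 ≈ 37.032 μg/mL.
Steady-state peak Cmax,ss = C₀·R ≈ 37.032 × 3.4141 ≈ 126.431 μg/mL.
One interval later, Cmin,ss = Cmax,ss·e^(−kτ) ≈ 126.431 × 0.7071 ≈ 89.399 μg/mL.
Trough 89.4 μg/mL vs MEC 19 μg/mL: adequate.

89.4 μg/mL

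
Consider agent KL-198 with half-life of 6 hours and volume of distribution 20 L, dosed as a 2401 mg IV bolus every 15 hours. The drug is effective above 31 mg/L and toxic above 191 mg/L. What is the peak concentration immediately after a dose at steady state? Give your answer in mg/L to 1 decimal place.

k = ln2/t½ = ln2/6 ≈ 0.115525 h⁻¹; fraction remaining f = e^(−kτ) = e^(−0.115525×15) ≈ 0.1768.
At steady state, accumulation factor R = 1/(1 − e^(−kτ)) ≈ 1.2148.
Single-dose peak C₀ = D/Vd = 2401/20 ≈ 120.050 mg/L.
Cmax,ss = C₀/(1 − f) ≈ 120.050/0.8232 ≈ 145.833 mg/L.
Peak 145.8 mg/L vs MTC 191 mg/L: below toxic threshold.

145.8 mg/L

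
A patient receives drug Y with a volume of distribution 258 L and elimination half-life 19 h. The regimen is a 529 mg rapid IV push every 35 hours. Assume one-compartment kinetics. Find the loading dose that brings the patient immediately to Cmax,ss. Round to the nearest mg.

f = (1/2)^(35/19) ≈ 0.278914; accumulation ratio R = 1/(1−f) ≈ 1.38680.
Loading dose to hit Cmax,ss on first dose: D_load = D_maint·R ≈ 529 × 1.38680 ≈ 733.62 mg.

734 mg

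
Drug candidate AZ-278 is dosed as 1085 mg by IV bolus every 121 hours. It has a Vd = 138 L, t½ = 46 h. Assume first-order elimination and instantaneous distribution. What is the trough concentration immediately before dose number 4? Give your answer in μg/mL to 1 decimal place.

f = (1/2)^(τ/t½) = (1/2)^(121/46) ≈ 0.1615.
C₀ = D/Vd = 1085/138 ≈ 7.862 μg/mL.
Before the 4th dose, 3 doses have been given. Superposition: Cmin = C₀·(f + f² + … + f^3).
≈ 7.862 × (0.1615 + 0.0261 + 0.0042) ≈ 7.862 × 0.1918 ≈ 1.508 μg/mL.

1.5 μg/mL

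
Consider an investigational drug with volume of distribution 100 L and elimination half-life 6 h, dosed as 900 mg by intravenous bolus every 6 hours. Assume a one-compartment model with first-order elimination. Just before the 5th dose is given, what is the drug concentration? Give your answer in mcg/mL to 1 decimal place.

f = (1/2)^(τ/t½) = (1/2)^(6/6) ≈ 0.5000.
C₀ = D/Vd = 900/100 ≈ 9.000 mcg/mL.
Before the 5th dose, 4 doses have been given. Superposition: Cmin = C₀·(f + f² + … + f^4).
≈ 9.000 × (0.5000 + 0.2500 + 0.1250 + 0.0625) ≈ 9.000 × 0.9375 ≈ 8.438 mcg/mL.

8.4 mcg/mL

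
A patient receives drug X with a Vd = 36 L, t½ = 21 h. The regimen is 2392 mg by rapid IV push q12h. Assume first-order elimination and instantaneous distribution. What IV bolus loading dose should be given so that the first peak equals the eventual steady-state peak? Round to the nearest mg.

7314 mg

f = (1/2)^(12/21) ≈ 0.672950; accumulation ratio R = 1/(1−f) ≈ 3.05764.
Loading dose to hit Cmax,ss on first dose: D_load = D_maint·R ≈ 2392 × 3.05764 ≈ 7313.87 mg.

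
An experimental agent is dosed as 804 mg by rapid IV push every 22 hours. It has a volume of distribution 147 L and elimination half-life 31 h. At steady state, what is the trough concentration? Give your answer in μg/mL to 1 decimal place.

τ/t½ = 22/31 ≈ 0.70968, so fraction remaining f = (1/2)^(22/31) ≈ 0.6115.
Each bolus raises the concentration by D/Vd = 804/147 ≈ 5.469 μg/mL.
Steady-state trough Cmin,ss = C₀·f/(1−f) ≈ 5.469 × 0.6115/0.3885 ≈ 8.608 μg/mL.

8.6 μg/mL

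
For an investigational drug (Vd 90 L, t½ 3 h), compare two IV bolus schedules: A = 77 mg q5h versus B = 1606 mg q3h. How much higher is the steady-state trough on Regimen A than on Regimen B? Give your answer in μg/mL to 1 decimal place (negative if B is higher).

Regimen A: f = (1/2)^(5/3) ≈ 0.3150; Cmin,ss = (77/90)·f/(1−f) ≈ 0.393 μg/mL.
Regimen B: f = (1/2)^(3/3) ≈ 0.5000; Cmin,ss = (1606/90)·f/(1−f) ≈ 17.844 μg/mL.
Difference ≈ 0.393 − 17.844 ≈ -17.451 μg/mL.

-17.5 μg/mL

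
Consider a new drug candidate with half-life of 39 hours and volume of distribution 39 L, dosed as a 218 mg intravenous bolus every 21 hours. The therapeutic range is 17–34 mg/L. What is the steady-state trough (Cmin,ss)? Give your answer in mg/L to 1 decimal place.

12.4 mg/L

τ/t½ = 21/39 ≈ 0.53846, so fraction remaining f = (1/2)^(21/39) ≈ 0.6885.
At steady state, accumulation factor R = 1/(1 − e^(−kτ)) ≈ 3.2103.
Single-dose peak C₀ = D/Vd = 218/39 ≈ 5.590 mg/L.
Steady-state peak Cmax,ss = C₀·R ≈ 5.590 × 3.2103 ≈ 17.946 mg/L.
One interval later, Cmin,ss = Cmax,ss·e^(−kτ) ≈ 17.946 × 0.6885 ≈ 12.356 mg/L.
Trough 12.4 mg/L vs MEC 17 mg/L: subtherapeutic.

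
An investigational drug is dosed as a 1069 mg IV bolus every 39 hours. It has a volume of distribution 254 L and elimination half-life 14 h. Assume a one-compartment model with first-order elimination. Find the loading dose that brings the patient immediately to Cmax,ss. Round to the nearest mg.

f = (1/2)^(39/14) ≈ 0.145016; accumulation ratio R = 1/(1−f) ≈ 1.16961.
Loading dose to hit Cmax,ss on first dose: D_load = D_maint·R ≈ 1069 × 1.16961 ≈ 1250.31 mg.

1250 mg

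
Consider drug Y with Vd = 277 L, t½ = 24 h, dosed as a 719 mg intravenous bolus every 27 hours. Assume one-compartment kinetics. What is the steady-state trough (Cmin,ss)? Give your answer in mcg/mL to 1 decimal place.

2.2 mcg/mL

k = ln2/t½ = ln2/24 ≈ 0.028881 h⁻¹; fraction remaining f = e^(−kτ) = e^(−0.028881×27) ≈ 0.4585.
Accumulation ratio R = 1/(1 − f) ≈ 1/0.5415 ≈ 1.8467.
Each bolus raises the concentration by D/Vd = 719/277 ≈ 2.596 mcg/mL.
Steady-state peak Cmax,ss = C₀·R ≈ 2.596 × 1.8467 ≈ 4.794 mcg/mL.
Steady-state trough Cmin,ss = Cmax,ss·f ≈ 4.794 × 0.4585 ≈ 2.198 mcg/mL.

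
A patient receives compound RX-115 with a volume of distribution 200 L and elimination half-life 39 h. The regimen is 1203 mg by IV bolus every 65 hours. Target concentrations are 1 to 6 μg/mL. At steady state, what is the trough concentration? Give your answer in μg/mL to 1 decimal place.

k = ln2/t½ = ln2/39 ≈ 0.017773 h⁻¹; fraction remaining f = e^(−kτ) = e^(−0.017773×65) ≈ 0.3150.
At steady state, accumulation factor R = 1/(1 − e^(−kτ)) ≈ 1.4599.
Single-dose peak C₀ = D/Vd = 1203/200 ≈ 6.015 μg/mL.
Cmax,ss = C₀/(1 − f) ≈ 6.015/0.6850 ≈ 8.781 μg/mL.
One interval later, Cmin,ss = Cmax,ss·e^(−kτ) ≈ 8.781 × 0.3150 ≈ 2.766 μg/mL.
Trough 2.8 μg/mL vs MEC 1 μg/mL: adequate.

2.8 μg/mL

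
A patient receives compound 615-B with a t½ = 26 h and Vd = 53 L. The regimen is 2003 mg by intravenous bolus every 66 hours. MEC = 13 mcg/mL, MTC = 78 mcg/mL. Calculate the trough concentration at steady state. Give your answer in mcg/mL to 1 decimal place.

Over one 66-h interval, 66/26 ≈ 2.5385 half-lives elapse, leaving f ≈ 0.1721 of each dose.
Accumulation ratio R = 1/(1 − f) ≈ 1/0.8279 ≈ 1.2079.
Single-dose peak C₀ = D/Vd = 2003/53 ≈ 37.792 mcg/mL.
Steady-state peak Cmax,ss = C₀·R ≈ 37.792 × 1.2079 ≈ 45.649 mcg/mL.
Steady-state trough Cmin,ss = Cmax,ss·f ≈ 45.649 × 0.1721 ≈ 7.856 mcg/mL.
Trough 7.9 mcg/mL vs MEC 13 mcg/mL: subtherapeutic.

7.9 mcg/mL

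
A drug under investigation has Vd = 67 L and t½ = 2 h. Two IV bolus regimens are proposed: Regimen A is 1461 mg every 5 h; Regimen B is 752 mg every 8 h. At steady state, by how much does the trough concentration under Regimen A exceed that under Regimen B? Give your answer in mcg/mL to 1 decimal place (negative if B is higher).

Regimen A: f = (1/2)^(5/2) ≈ 0.1768; Cmin,ss = (1461/67)·f/(1−f) ≈ 4.683 mcg/mL.
Regimen B: f = (1/2)^(8/2) ≈ 0.0625; Cmin,ss = (752/67)·f/(1−f) ≈ 0.748 mcg/mL.
Difference ≈ 4.683 − 0.748 ≈ 3.935 mcg/mL.

3.9 mcg/mL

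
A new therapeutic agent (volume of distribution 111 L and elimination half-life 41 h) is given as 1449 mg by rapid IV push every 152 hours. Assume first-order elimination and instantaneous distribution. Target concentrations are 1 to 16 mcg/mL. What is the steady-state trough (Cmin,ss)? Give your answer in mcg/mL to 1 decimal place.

1.1 mcg/mL

τ/t½ = 152/41 ≈ 3.7073, so fraction remaining f = (1/2)^(152/41) ≈ 0.0766.
At steady state, accumulation factor R = 1/(1 − e^(−kτ)) ≈ 1.0830.
Each bolus raises the concentration by D/Vd = 1449/111 ≈ 13.054 mcg/mL.
Cmax,ss = C₀/(1 − f) ≈ 13.054/0.9234 ≈ 14.137 mcg/mL.
Steady-state trough Cmin,ss = Cmax,ss·f ≈ 14.137 × 0.0766 ≈ 1.083 mcg/mL.
Trough 1.1 mcg/mL vs MEC 1 mcg/mL: adequate.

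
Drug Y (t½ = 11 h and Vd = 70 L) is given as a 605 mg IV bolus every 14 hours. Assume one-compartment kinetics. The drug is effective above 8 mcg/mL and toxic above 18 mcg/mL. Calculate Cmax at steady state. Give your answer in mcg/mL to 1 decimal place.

14.7 mcg/mL

k = ln2/t½ = ln2/11 ≈ 0.063013 h⁻¹; fraction remaining f = e^(−kτ) = e^(−0.063013×14) ≈ 0.4139.
Accumulation ratio R = 1/(1 − f) ≈ 1/0.5861 ≈ 1.7062.
Each bolus raises the concentration by D/Vd = 605/70 ≈ 8.643 mcg/mL.
Steady-state peak Cmax,ss = C₀·R ≈ 8.643 × 1.7062 ≈ 14.747 mcg/mL.
Peak 14.7 mcg/mL vs MTC 18 mcg/mL: below toxic threshold.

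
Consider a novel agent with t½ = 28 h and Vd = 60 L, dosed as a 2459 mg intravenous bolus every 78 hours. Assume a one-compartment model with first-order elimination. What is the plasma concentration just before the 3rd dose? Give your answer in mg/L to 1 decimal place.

6.8 mg/L

f = (1/2)^(τ/t½) = (1/2)^(78/28) ≈ 0.1450.
C₀ = D/Vd = 2459/60 ≈ 40.983 mg/L.
Before the 3rd dose, 2 doses have been given. Superposition: Cmin = C₀·(f + f²).
≈ 40.983 × (0.1450 + 0.0210) ≈ 40.983 × 0.1660 ≈ 6.803 mg/L.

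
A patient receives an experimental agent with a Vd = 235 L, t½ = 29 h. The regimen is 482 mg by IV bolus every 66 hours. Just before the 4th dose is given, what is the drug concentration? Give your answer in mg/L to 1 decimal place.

f = (1/2)^(τ/t½) = (1/2)^(66/29) ≈ 0.2065.
C₀ = D/Vd = 482/235 ≈ 2.051 mg/L.
Before the 4th dose, 3 doses have been given. Superposition: Cmin = C₀·(f + f² + … + f^3).
≈ 2.051 × (0.2065 + 0.0426 + 0.0088) ≈ 2.051 × 0.2579 ≈ 0.529 mg/L.

0.5 mg/L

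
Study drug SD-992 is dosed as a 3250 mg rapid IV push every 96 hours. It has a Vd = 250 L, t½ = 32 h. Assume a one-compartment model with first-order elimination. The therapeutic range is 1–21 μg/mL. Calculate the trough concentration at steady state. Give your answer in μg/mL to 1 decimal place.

The dosing interval is 3 half-lives, so f = 2^(−3) = 0.125.
At steady state, R = 1/(1 − 0.125) = 8/7.
Single-dose peak C₀ = D/Vd = 3250/250 = 13 μg/mL.
Steady-state peak Cmax,ss = C₀·R = 13 × 8/7 ≈ 14.857 μg/mL.
Steady-state trough Cmin,ss = Cmax,ss·f ≈ 14.857 × 0.125 ≈ 1.857 μg/mL.
Trough 1.9 μg/mL vs MEC 1 μg/mL: adequate.

1.9 μg/mL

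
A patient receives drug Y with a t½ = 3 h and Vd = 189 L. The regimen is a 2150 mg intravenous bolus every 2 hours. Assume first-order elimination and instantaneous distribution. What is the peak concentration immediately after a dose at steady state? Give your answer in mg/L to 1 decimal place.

30.7 mg/L

τ/t½ = 2/3 ≈ 0.66667, so fraction remaining f = (1/2)^(2/3) ≈ 0.6300.
Accumulation ratio R = 1/(1 − f) ≈ 1/0.3700 ≈ 2.7027.
Each bolus raises the concentration by D/Vd = 2150/189 ≈ 11.376 mg/L.
Steady-state peak Cmax,ss = C₀·R ≈ 11.376 × 2.7027 ≈ 30.746 mg/L.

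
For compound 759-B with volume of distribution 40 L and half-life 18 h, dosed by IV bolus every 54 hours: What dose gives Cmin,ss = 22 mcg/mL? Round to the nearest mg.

τ/t½ = 54/18 ≈ 3, so f = (1/2)^(54/18) ≈ 0.125000.
Cmin,ss = (D/Vd)·f/(1−f), so D = Cmin,ss·Vd·(1−f)/f.
D = 22 × 40 × (1−f)/f ≈ 22 × 40 × 7.00000 ≈ 6160.00 mg.

6160 mg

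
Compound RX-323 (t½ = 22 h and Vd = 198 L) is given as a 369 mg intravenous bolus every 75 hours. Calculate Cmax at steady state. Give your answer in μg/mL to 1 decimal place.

Over one 75-h interval, 75/22 ≈ 3.4091 half-lives elapse, leaving f ≈ 0.0941 of each dose.
Accumulation ratio R = 1/(1 − f) ≈ 1/0.9059 ≈ 1.1039.
Single-dose peak C₀ = D/Vd = 369/198 ≈ 1.864 μg/mL.
Steady-state peak Cmax,ss = C₀·R ≈ 1.864 × 1.1039 ≈ 2.058 μg/mL.

2.1 μg/mL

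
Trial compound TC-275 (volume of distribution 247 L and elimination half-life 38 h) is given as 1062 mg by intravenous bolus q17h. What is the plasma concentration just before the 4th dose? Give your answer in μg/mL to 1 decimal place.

7.2 μg/mL

f = (1/2)^(τ/t½) = (1/2)^(17/38) ≈ 0.7334.
C₀ = D/Vd = 1062/247 ≈ 4.300 μg/mL.
Before the 4th dose, 3 doses have been given. Superposition: Cmin = C₀·(f + f² + … + f^3).
≈ 4.300 × (0.7334 + 0.5379 + 0.3945) ≈ 4.300 × 1.6658 ≈ 7.163 μg/mL.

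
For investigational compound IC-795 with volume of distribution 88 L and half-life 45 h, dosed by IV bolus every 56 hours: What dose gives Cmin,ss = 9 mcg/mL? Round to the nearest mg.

τ/t½ = 56/45 ≈ 1.2444, so f = (1/2)^(56/45) ≈ 0.422070.
Cmin,ss = (D/Vd)·f/(1−f), so D = Cmin,ss·Vd·(1−f)/f.
D = 9 × 88 × (1−f)/f ≈ 9 × 88 × 1.36928 ≈ 1084.47 mg.

1084 mg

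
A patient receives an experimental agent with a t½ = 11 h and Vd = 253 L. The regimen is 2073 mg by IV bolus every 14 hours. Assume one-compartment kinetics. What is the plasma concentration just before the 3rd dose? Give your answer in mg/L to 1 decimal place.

4.8 mg/L

f = (1/2)^(τ/t½) = (1/2)^(14/11) ≈ 0.4139.
C₀ = D/Vd = 2073/253 ≈ 8.194 mg/L.
Before the 3rd dose, 2 doses have been given. Superposition: Cmin = C₀·(f + f²).
≈ 8.194 × (0.4139 + 0.1713) ≈ 8.194 × 0.5852 ≈ 4.795 mg/L.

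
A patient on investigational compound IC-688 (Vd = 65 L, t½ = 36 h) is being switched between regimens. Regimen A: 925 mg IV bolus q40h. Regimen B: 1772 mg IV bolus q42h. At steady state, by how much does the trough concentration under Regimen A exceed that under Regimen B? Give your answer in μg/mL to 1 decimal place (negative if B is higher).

-9.6 μg/mL

Regimen A: f = (1/2)^(40/36) ≈ 0.4629; Cmin,ss = (925/65)·f/(1−f) ≈ 12.265 μg/mL.
Regimen B: f = (1/2)^(42/36) ≈ 0.4454; Cmin,ss = (1772/65)·f/(1−f) ≈ 21.894 μg/mL.
Difference ≈ 12.265 − 21.894 ≈ -9.629 μg/mL.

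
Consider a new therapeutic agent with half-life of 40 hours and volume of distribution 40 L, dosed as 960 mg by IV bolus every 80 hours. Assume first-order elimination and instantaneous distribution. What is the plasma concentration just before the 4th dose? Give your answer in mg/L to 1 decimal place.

f = (1/2)^(τ/t½) = (1/2)^(80/40) ≈ 0.2500.
C₀ = D/Vd = 960/40 ≈ 24.000 mg/L.
Before the 4th dose, 3 doses have been given. Superposition: Cmin = C₀·(f + f² + … + f^3).
≈ 24.000 × (0.2500 + 0.0625 + 0.0156) ≈ 24.000 × 0.3281 ≈ 7.874 mg/L.

7.9 mg/L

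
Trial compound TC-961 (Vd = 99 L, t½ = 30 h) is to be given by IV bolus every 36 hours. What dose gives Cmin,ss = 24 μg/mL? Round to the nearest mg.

τ/t½ = 36/30 ≈ 1.2, so f = (1/2)^(36/30) ≈ 0.435275.
Cmin,ss = (D/Vd)·f/(1−f), so D = Cmin,ss·Vd·(1−f)/f.
D = 24 × 99 × (1−f)/f ≈ 24 × 99 × 1.29740 ≈ 3082.62 mg.

3083 mg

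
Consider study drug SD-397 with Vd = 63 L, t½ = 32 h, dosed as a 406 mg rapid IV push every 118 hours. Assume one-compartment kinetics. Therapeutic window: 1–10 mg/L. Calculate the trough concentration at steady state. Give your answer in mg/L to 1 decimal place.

τ/t½ = 118/32 ≈ 3.6875, so fraction remaining f = (1/2)^(118/32) ≈ 0.0776.
Single-dose peak C₀ = D/Vd = 406/63 ≈ 6.444 mg/L.
Steady-state trough Cmin,ss = C₀·f/(1−f) ≈ 6.444 × 0.0776/0.9224 ≈ 0.542 mg/L.
Trough 0.5 mg/L vs MEC 1 mg/L: subtherapeutic.

0.5 mg/L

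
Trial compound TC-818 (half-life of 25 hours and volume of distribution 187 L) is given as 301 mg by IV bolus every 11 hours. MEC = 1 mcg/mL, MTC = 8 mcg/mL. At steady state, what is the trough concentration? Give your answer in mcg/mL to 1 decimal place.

τ/t½ = 11/25 ≈ 0.44, so fraction remaining f = (1/2)^(11/25) ≈ 0.7371.
At steady state, accumulation factor R = 1/(1 − e^(−kτ)) ≈ 3.8037.
Each bolus raises the concentration by D/Vd = 301/187 ≈ 1.610 mcg/mL.
Steady-state peak Cmax,ss = C₀·R ≈ 1.610 × 3.8037 ≈ 6.124 mcg/mL.
One interval later, Cmin,ss = Cmax,ss·e^(−kτ) ≈ 6.124 × 0.7371 ≈ 4.514 mcg/mL.
Trough 4.5 mcg/mL vs MEC 1 mcg/mL: adequate.

4.5 mcg/mL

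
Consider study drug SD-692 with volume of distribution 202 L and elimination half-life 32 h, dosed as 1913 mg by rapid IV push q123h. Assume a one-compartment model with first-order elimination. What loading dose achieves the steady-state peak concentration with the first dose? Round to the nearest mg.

f = (1/2)^(123/32) ≈ 0.069649; accumulation ratio R = 1/(1−f) ≈ 1.07486.
Loading dose to hit Cmax,ss on first dose: D_load = D_maint·R ≈ 1913 × 1.07486 ≈ 2056.21 mg.

2056 mg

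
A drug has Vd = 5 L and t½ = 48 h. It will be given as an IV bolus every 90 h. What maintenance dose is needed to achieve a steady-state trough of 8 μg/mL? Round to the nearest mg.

107 mg

τ/t½ = 90/48 ≈ 1.875, so f = (1/2)^(90/48) ≈ 0.272627.
Cmin,ss = (D/Vd)·f/(1−f), so D = Cmin,ss·Vd·(1−f)/f.
D = 8 × 5 × (1−f)/f ≈ 8 × 5 × 2.66802 ≈ 106.72 mg.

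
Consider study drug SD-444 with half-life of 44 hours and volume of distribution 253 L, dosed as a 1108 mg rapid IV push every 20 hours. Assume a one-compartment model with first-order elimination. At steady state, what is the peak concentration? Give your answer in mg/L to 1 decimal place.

16.2 mg/L

τ/t½ = 20/44 ≈ 0.45455, so fraction remaining f = (1/2)^(20/44) ≈ 0.7297.
At steady state, accumulation factor R = 1/(1 − e^(−kτ)) ≈ 3.6996.
Each bolus raises the concentration by D/Vd = 1108/253 ≈ 4.379 mg/L.
Steady-state peak Cmax,ss = C₀·R ≈ 4.379 × 3.6996 ≈ 16.201 mg/L.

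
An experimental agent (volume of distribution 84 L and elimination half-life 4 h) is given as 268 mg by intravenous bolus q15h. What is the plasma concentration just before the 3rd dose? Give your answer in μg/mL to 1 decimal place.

f = (1/2)^(τ/t½) = (1/2)^(15/4) ≈ 0.0743.
C₀ = D/Vd = 268/84 ≈ 3.190 μg/mL.
Before the 3rd dose, 2 doses have been given. Superposition: Cmin = C₀·(f + f²).
≈ 3.190 × (0.0743 + 0.0055) ≈ 3.190 × 0.0798 ≈ 0.255 μg/mL.

0.3 μg/mL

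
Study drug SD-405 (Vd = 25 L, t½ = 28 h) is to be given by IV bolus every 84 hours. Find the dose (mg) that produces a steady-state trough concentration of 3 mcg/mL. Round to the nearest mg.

525 mg

τ/t½ = 84/28 ≈ 3, so f = (1/2)^(84/28) ≈ 0.125000.
Cmin,ss = (D/Vd)·f/(1−f), so D = Cmin,ss·Vd·(1−f)/f.
D = 3 × 25 × (1−f)/f ≈ 3 × 25 × 7.00000 ≈ 525.00 mg.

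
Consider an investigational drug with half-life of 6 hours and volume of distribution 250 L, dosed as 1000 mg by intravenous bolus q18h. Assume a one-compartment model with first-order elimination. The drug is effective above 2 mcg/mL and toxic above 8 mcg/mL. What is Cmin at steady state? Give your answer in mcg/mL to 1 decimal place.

τ = 18 h = 3 half-lives, so f = (1/2)^3 = 0.125.
At steady state, R = 1/(1 − 0.125) = 8/7.
Single-dose peak C₀ = D/Vd = 1000/250 = 4 mcg/mL.
Steady-state peak Cmax,ss = C₀·R = 4 × 8/7 ≈ 4.571 mcg/mL.
Steady-state trough Cmin,ss = Cmax,ss·f ≈ 4.571 × 0.125 ≈ 0.571 mcg/mL.
Trough 0.6 mcg/mL vs MEC 2 mcg/mL: subtherapeutic.

0.6 mcg/mL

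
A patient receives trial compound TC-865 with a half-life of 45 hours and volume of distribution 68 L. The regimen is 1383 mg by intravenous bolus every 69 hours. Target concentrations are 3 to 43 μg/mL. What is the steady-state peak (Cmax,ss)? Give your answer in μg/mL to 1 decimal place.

31.1 μg/mL

τ/t½ = 69/45 ≈ 1.5333, so fraction remaining f = (1/2)^(69/45) ≈ 0.3455.
At steady state, accumulation factor R = 1/(1 − e^(−kτ)) ≈ 1.5279.
Each bolus raises the concentration by D/Vd = 1383/68 ≈ 20.338 μg/mL.
Steady-state peak Cmax,ss = C₀·R ≈ 20.338 × 1.5279 ≈ 31.074 μg/mL.
Peak 31.1 μg/mL vs MTC 43 μg/mL: below toxic threshold.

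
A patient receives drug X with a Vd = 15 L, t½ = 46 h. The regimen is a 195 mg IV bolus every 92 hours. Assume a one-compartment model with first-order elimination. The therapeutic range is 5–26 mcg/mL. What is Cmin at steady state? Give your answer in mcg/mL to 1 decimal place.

The dosing interval is 2 half-lives, so f = 2^(−2) = 0.25.
Accumulation ratio R = 1/(1 − f) = 1/0.75 = 4/3.
Single-dose peak C₀ = D/Vd = 195/15 = 13 mcg/mL.
Steady-state peak Cmax,ss = C₀·R = 13 × 4/3 ≈ 17.333 mcg/mL.
Steady-state trough Cmin,ss = Cmax,ss·f ≈ 17.333 × 0.25 ≈ 4.333 mcg/mL.
Trough 4.3 mcg/mL vs MEC 5 mcg/mL: subtherapeutic.

4.3 mcg/mL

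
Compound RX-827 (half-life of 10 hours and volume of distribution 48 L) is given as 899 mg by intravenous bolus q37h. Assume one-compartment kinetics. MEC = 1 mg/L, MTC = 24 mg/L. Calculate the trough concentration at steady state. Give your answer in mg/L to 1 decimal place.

1.6 mg/L

τ/t½ = 37/10 ≈ 3.7, so fraction remaining f = (1/2)^(37/10) ≈ 0.0769.
Each bolus raises the concentration by D/Vd = 899/48 ≈ 18.729 mg/L.
Steady-state trough Cmin,ss = C₀·f/(1−f) ≈ 18.729 × 0.0769/0.9231 ≈ 1.560 mg/L.
Trough 1.6 mg/L vs MEC 1 mg/L: adequate.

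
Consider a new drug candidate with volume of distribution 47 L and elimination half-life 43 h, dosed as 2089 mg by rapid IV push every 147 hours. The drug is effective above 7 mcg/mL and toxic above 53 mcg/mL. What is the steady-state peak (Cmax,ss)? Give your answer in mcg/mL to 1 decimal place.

k = ln2/t½ = ln2/43 ≈ 0.016120 h⁻¹; fraction remaining f = e^(−kτ) = e^(−0.016120×147) ≈ 0.0935.
At steady state, accumulation factor R = 1/(1 − e^(−kτ)) ≈ 1.1031.
Single-dose peak C₀ = D/Vd = 2089/47 ≈ 44.447 mcg/mL.
Steady-state peak Cmax,ss = C₀·R ≈ 44.447 × 1.1031 ≈ 49.029 mcg/mL.
Peak 49.0 mcg/mL vs MTC 53 mcg/mL: below toxic threshold.

49.0 mcg/mL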